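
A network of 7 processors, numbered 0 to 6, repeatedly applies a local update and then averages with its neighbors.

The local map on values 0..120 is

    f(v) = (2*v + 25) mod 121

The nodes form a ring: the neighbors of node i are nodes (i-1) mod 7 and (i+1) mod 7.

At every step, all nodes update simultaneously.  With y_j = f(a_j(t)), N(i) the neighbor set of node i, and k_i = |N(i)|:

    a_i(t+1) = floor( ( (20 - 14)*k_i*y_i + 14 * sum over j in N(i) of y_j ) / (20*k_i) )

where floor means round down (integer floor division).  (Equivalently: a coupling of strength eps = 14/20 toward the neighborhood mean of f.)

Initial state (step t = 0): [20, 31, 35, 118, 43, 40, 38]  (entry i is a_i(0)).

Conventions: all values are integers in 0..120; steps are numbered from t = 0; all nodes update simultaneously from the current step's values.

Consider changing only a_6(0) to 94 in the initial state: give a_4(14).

Simulating step by step:
t=0: [20, 31, 35, 118, 43, 40, 94]
t=1: [82, 82, 65, 77, 76, 102, 87]
t=2: [71, 56, 54, 48, 74, 79, 85]
t=3: [45, 25, 9, 22, 37, 62, 60]
t=4: [69, 77, 63, 70, 63, 51, 57]
t=5: [39, 42, 44, 34, 26, 18, 22]
t=6: [93, 108, 104, 94, 77, 69, 78]
t=7: [90, 106, 107, 87, 64, 53, 64]
t=8: [77, 105, 103, 75, 40, 25, 42]
t=9: [95, 93, 91, 91, 76, 97, 79]
t=10: [81, 90, 87, 75, 81, 70, 85]
t=11: [75, 75, 71, 66, 54, 62, 60]
t=12: [43, 51, 45, 31, 26, 21, 35]
t=13: [68, 80, 67, 93, 77, 80, 90]
t=14: [63, 46, 65, 60, 71, 68, 61]

Answer: a_4(14) = 71
Key observation: This trace re-runs the system from the modified initial state.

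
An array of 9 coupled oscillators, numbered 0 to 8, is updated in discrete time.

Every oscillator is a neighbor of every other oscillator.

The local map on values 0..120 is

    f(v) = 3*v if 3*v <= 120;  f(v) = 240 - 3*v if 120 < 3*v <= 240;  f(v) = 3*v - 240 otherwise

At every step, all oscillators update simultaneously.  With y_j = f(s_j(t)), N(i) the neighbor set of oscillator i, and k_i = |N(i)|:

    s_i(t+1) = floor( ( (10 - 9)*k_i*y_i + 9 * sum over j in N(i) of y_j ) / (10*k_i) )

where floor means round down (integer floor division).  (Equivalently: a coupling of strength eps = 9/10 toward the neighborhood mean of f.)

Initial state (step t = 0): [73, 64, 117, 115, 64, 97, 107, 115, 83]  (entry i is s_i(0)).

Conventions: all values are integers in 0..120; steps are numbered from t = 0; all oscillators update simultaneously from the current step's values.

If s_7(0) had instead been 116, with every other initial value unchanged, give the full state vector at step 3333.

Answer: [69, 69, 69, 69, 69, 69, 69, 69, 69]
Key observation: The state at step 3, [99, 99, 99, 99, 99, 99, 99, 99, 99], reappears at step 7: the system is in a cycle of period 4 from step 3 on.  Therefore the state at step 3333 equals the state at step 3 + ((3333 - 3) mod 4) = 5, which is [69, 69, 69, 69, 69, 69, 69, 69, 69].

Derivation:
t=0: [73, 64, 117, 115, 64, 97, 107, 116, 83]
t=1: [65, 64, 64, 64, 64, 64, 64, 64, 65]
t=2: [47, 47, 47, 47, 47, 47, 47, 47, 47]
t=3: [99, 99, 99, 99, 99, 99, 99, 99, 99]
t=4: [57, 57, 57, 57, 57, 57, 57, 57, 57]
t=5: [69, 69, 69, 69, 69, 69, 69, 69, 69]
t=6: [33, 33, 33, 33, 33, 33, 33, 33, 33]
t=7: [99, 99, 99, 99, 99, 99, 99, 99, 99]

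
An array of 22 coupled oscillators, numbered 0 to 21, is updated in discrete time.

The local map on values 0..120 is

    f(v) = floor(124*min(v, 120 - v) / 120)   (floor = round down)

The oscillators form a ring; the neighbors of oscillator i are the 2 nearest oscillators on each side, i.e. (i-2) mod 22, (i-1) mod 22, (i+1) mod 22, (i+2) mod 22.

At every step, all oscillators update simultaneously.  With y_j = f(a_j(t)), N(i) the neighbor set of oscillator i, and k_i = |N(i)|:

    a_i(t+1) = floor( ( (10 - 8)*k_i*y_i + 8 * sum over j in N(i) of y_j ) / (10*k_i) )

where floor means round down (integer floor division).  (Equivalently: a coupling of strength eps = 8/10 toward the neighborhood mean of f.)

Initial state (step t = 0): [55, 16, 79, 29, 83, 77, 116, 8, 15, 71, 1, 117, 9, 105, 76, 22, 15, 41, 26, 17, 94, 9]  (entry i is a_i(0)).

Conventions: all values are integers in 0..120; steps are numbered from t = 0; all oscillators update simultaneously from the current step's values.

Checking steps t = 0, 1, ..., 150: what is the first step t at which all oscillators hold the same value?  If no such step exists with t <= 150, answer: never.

Answer: 24
Key observation: Synchronization is absorbing here: once all oscillators are equal they stay equal, and step 24 is the first all-equal step.

Derivation:
t=0: [55, 16, 79, 29, 83, 77, 116, 8, 15, 71, 1, 117, 9, 105, 76, 22, 15, 41, 26, 17, 94, 9]  (not all equal)
t=1: [29, 30, 36, 33, 31, 24, 21, 24, 15, 15, 15, 15, 14, 18, 21, 27, 30, 24, 25, 24, 26, 24]  (not all equal)
t=2: [29, 31, 32, 31, 29, 27, 23, 19, 18, 16, 14, 15, 16, 19, 22, 24, 25, 26, 26, 24, 25, 26]  (not all equal)
t=3: [29, 30, 31, 30, 28, 26, 23, 20, 18, 16, 15, 16, 17, 19, 21, 23, 24, 25, 25, 25, 26, 27]  (not all equal)
t=4: [29, 30, 30, 29, 28, 25, 23, 20, 18, 17, 16, 16, 17, 19, 20, 22, 23, 24, 25, 25, 26, 27]  (not all equal)
t=5: [28, 29, 29, 28, 27, 25, 22, 20, 18, 17, 16, 17, 17, 18, 20, 21, 22, 23, 24, 25, 26, 27]  (not all equal)
t=6: [27, 28, 28, 27, 26, 24, 22, 20, 18, 17, 17, 17, 17, 18, 19, 20, 22, 23, 24, 25, 26, 27]  (not all equal)
t=7: [27, 27, 27, 26, 25, 23, 22, 20, 18, 17, 17, 17, 17, 18, 19, 20, 21, 22, 24, 25, 25, 26]  (not all equal)
t=8: [26, 26, 26, 25, 24, 23, 21, 20, 18, 17, 17, 17, 17, 18, 19, 20, 21, 22, 23, 24, 25, 26]  (not all equal)
t=9: [25, 25, 25, 24, 23, 22, 21, 19, 18, 17, 17, 17, 17, 18, 19, 20, 21, 22, 23, 24, 24, 25]  (not all equal)
t=10: [24, 24, 24, 23, 23, 21, 20, 19, 18, 17, 17, 17, 17, 18, 19, 20, 21, 22, 22, 23, 24, 24]  (not all equal)
t=11: [24, 23, 23, 23, 22, 21, 20, 19, 18, 17, 17, 17, 17, 18, 19, 20, 20, 21, 22, 23, 23, 23]  (not all equal)
t=12: [23, 23, 23, 22, 21, 21, 20, 19, 18, 17, 17, 17, 17, 18, 18, 19, 20, 21, 21, 22, 23, 23]  (not all equal)
t=13: [23, 22, 22, 22, 21, 20, 19, 19, 18, 17, 17, 17, 17, 17, 18, 19, 19, 20, 21, 22, 22, 22]  (not all equal)
t=14: [22, 22, 22, 21, 20, 20, 19, 18, 18, 17, 17, 17, 17, 17, 18, 18, 19, 20, 20, 21, 22, 22]  (not all equal)
t=15: [22, 21, 21, 21, 20, 19, 19, 18, 17, 17, 17, 17, 17, 17, 17, 18, 19, 19, 20, 21, 21, 21]  (not all equal)
t=16: [21, 21, 21, 20, 20, 19, 18, 18, 17, 17, 17, 17, 17, 17, 17, 18, 18, 19, 20, 20, 21, 21]  (not all equal)
t=17: [21, 20, 20, 20, 19, 19, 18, 17, 17, 17, 17, 17, 17, 17, 17, 17, 18, 19, 19, 20, 20, 20]  (not all equal)
t=18: [20, 20, 20, 19, 19, 18, 18, 17, 17, 17, 17, 17, 17, 17, 17, 17, 18, 18, 19, 19, 20, 20]  (not all equal)
t=19: [20, 19, 19, 19, 18, 18, 17, 17, 17, 17, 17, 17, 17, 17, 17, 17, 17, 18, 18, 19, 19, 19]  (not all equal)
t=20: [19, 19, 19, 18, 18, 17, 17, 17, 17, 17, 17, 17, 17, 17, 17, 17, 17, 17, 18, 18, 19, 19]  (not all equal)
t=21: [19, 18, 18, 18, 17, 17, 17, 17, 17, 17, 17, 17, 17, 17, 17, 17, 17, 17, 17, 18, 18, 18]  (not all equal)
t=22: [18, 18, 18, 17, 17, 17, 17, 17, 17, 17, 17, 17, 17, 17, 17, 17, 17, 17, 17, 17, 18, 18]  (not all equal)
t=23: [18, 17, 17, 17, 17, 17, 17, 17, 17, 17, 17, 17, 17, 17, 17, 17, 17, 17, 17, 17, 17, 17]  (not all equal)
t=24: [17, 17, 17, 17, 17, 17, 17, 17, 17, 17, 17, 17, 17, 17, 17, 17, 17, 17, 17, 17, 17, 17]  (all equal)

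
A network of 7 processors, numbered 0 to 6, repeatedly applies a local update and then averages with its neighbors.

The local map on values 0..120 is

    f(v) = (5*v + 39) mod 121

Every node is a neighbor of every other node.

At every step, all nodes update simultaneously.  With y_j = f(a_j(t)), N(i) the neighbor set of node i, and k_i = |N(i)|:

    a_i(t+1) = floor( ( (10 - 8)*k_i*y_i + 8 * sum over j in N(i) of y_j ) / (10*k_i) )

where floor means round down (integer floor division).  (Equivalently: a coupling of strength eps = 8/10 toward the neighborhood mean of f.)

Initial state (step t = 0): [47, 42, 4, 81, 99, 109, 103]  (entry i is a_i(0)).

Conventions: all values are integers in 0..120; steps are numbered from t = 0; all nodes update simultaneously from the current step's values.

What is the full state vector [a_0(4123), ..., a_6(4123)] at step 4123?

Answer: [70, 70, 70, 70, 70, 70, 70]
Key observation: The state at step 3, [70, 70, 70, 70, 70, 70, 70], reappears at step 8: the system is in a cycle of period 5 from step 3 on.  Therefore the state at step 4123 equals the state at step 3 + ((4123 - 3) mod 5) = 3, which is [70, 70, 70, 70, 70, 70, 70].

Derivation:
t=0: [47, 42, 4, 81, 99, 109, 103]
t=1: [55, 53, 57, 58, 56, 59, 57]
t=2: [78, 78, 79, 79, 79, 80, 79]
t=3: [70, 70, 70, 70, 70, 70, 70]
t=4: [26, 26, 26, 26, 26, 26, 26]
t=5: [48, 48, 48, 48, 48, 48, 48]
t=6: [37, 37, 37, 37, 37, 37, 37]
t=7: [103, 103, 103, 103, 103, 103, 103]
t=8: [70, 70, 70, 70, 70, 70, 70]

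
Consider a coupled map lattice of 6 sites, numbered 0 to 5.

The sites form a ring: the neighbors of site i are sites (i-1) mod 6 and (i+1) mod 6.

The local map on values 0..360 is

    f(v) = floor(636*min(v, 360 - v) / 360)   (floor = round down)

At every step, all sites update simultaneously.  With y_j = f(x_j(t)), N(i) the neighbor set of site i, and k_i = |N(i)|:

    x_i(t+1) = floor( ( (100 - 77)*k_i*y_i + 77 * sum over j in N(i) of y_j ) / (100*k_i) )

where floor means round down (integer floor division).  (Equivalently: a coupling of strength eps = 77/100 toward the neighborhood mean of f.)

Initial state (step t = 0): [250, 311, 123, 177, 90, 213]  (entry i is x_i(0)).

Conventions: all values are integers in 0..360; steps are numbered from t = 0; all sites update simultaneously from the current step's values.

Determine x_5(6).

Answer: x_5(6) = 278

Derivation:
t=0: [250, 311, 123, 177, 90, 213]
t=1: [177, 178, 203, 216, 256, 195]
t=2: [304, 298, 282, 235, 251, 257]
t=3: [134, 115, 158, 177, 198, 153]
t=4: [236, 244, 262, 289, 289, 263]
t=5: [194, 197, 166, 143, 142, 171]
t=6: [294, 291, 274, 267, 270, 278]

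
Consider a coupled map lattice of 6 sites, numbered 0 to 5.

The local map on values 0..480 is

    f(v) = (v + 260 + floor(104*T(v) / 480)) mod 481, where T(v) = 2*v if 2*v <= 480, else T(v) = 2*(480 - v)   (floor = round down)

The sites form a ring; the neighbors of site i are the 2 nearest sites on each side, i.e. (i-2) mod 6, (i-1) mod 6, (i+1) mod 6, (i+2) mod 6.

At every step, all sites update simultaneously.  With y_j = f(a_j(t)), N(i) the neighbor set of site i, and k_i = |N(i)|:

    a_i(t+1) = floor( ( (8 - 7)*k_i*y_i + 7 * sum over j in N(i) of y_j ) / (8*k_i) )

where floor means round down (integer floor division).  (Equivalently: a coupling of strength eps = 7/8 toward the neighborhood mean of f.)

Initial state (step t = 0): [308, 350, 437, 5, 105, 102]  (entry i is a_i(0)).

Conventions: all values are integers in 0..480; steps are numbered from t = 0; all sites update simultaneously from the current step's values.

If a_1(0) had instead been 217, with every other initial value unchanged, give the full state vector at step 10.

Simulating step by step:
t=0: [308, 217, 437, 5, 105, 102]
t=1: [269, 244, 232, 282, 284, 253]
t=2: [129, 130, 135, 130, 133, 138]
t=3: [450, 449, 447, 450, 450, 447]
t=4: [240, 241, 241, 240, 241, 241]
t=5: [123, 123, 123, 123, 123, 123]
t=6: [436, 436, 436, 436, 436, 436]
t=7: [234, 234, 234, 234, 234, 234]
t=8: [114, 114, 114, 114, 114, 114]
t=9: [423, 423, 423, 423, 423, 423]
t=10: [226, 226, 226, 226, 226, 226]

Answer: [226, 226, 226, 226, 226, 226]
Key observation: This trace re-runs the system from the modified initial state.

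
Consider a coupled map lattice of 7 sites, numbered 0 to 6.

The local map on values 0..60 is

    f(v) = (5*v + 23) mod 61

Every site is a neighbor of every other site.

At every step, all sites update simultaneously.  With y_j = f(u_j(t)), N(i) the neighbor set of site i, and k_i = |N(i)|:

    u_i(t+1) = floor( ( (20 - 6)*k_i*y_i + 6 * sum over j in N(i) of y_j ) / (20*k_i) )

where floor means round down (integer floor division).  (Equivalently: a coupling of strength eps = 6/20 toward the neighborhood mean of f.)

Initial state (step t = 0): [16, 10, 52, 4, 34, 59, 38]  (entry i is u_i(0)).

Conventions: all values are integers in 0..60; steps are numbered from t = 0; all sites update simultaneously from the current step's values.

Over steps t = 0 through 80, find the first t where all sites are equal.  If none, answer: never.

Answer: never
Key observation: The state at step 37 reappears at step 45 — the system is in a cycle of period 8 from step 37 on.  No step 0..45 is synchronized, and the cycle repeats forever, so no step up to 80 (or ever) has all sites equal.

Derivation:
t=0: [16, 10, 52, 4, 34, 59, 38]  (not all equal)
t=1: [36, 17, 34, 37, 15, 17, 28]  (not all equal)
t=2: [24, 41, 17, 27, 35, 41, 38]  (not all equal)
t=3: [25, 41, 42, 35, 21, 41, 31]  (not all equal)
t=4: [29, 41, 44, 21, 16, 41, 48]  (not all equal)
t=5: [43, 42, 52, 17, 40, 42, 25]  (not all equal)
t=6: [51, 47, 40, 45, 41, 47, 32]  (not all equal)
t=7: [29, 16, 33, 10, 36, 16, 7]  (not all equal)
t=8: [41, 38, 14, 19, 24, 38, 48]  (not all equal)
t=9: [40, 31, 32, 48, 25, 31, 24]  (not all equal)
t=10: [36, 47, 10, 23, 27, 47, 24]  (not all equal)
t=11: [19, 15, 14, 17, 30, 15, 20]  (not all equal)
t=12: [50, 37, 33, 43, 46, 37, 13]  (not all equal)
t=13: [27, 25, 12, 44, 14, 25, 26]  (not all equal)
t=14: [35, 28, 25, 50, 32, 28, 31]  (not all equal)
t=15: [20, 37, 27, 29, 10, 37, 46]  (not all equal)
t=16: [8, 23, 31, 37, 15, 23, 13]  (not all equal)
t=17: [10, 19, 45, 25, 33, 19, 26]  (not all equal)
t=18: [17, 46, 12, 26, 12, 46, 29]  (not all equal)
t=19: [39, 15, 23, 29, 23, 15, 39]  (not all equal)
t=20: [33, 35, 21, 41, 21, 35, 33]  (not all equal)
t=21: [8, 14, 8, 34, 8, 14, 8]  (not all equal)
t=22: [5, 24, 5, 10, 5, 24, 5]  (not all equal)
t=23: [43, 25, 43, 20, 43, 25, 43]  (not all equal)
t=24: [49, 30, 49, 14, 49, 30, 49]  (not all equal)
t=25: [27, 44, 27, 32, 27, 44, 27]  (not all equal)
t=26: [36, 52, 36, 13, 36, 52, 36]  (not all equal)
t=27: [22, 34, 22, 26, 22, 34, 22]  (not all equal)
t=28: [11, 11, 11, 24, 11, 11, 11]  (not all equal)
t=29: [17, 17, 17, 19, 17, 17, 17]  (not all equal)
t=30: [47, 47, 47, 54, 47, 47, 47]  (not all equal)
t=31: [15, 15, 15, 38, 15, 15, 15]  (not all equal)
t=32: [36, 36, 36, 32, 36, 36, 36]  (not all equal)
t=33: [19, 19, 19, 6, 19, 19, 19]  (not all equal)
t=34: [56, 56, 56, 54, 56, 56, 56]  (not all equal)
t=35: [58, 58, 58, 52, 58, 58, 58]  (not all equal)
t=36: [9, 9, 9, 29, 9, 9, 9]  (not all equal)
t=37: [8, 8, 8, 34, 8, 8, 8]  (not all equal)
t=38: [2, 2, 2, 7, 2, 2, 2]  (not all equal)
t=39: [34, 34, 34, 50, 34, 34, 34]  (not all equal)
t=40: [10, 10, 10, 23, 10, 10, 10]  (not all equal)
t=41: [12, 12, 12, 14, 12, 12, 12]  (not all equal)
t=42: [22, 22, 22, 29, 22, 22, 22]  (not all equal)
t=43: [12, 12, 12, 35, 12, 12, 12]  (not all equal)
t=44: [21, 21, 21, 17, 21, 21, 21]  (not all equal)
t=45: [8, 8, 8, 34, 8, 8, 8]  (not all equal)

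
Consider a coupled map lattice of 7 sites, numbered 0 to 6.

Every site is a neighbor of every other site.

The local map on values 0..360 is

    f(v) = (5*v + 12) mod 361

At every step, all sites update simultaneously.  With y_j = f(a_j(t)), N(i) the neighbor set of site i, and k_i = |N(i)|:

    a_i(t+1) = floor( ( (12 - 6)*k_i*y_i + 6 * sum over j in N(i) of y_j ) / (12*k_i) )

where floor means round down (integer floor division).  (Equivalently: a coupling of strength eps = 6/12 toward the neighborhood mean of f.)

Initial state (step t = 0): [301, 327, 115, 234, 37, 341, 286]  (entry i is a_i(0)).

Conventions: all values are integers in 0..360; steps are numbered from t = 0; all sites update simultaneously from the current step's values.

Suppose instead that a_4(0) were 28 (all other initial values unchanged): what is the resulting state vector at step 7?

Answer: [145, 202, 248, 184, 190, 259, 184]
Key observation: This trace re-runs the system from the modified initial state.

Derivation:
t=0: [301, 327, 115, 234, 28, 341, 286]
t=1: [145, 200, 209, 156, 178, 229, 265]
t=2: [107, 222, 241, 130, 176, 132, 207]
t=3: [199, 138, 178, 247, 193, 251, 257]
t=4: [254, 277, 210, 203, 241, 211, 224]
t=5: [223, 271, 282, 267, 196, 284, 160]
t=6: [155, 255, 277, 246, 249, 282, 174]
t=7: [145, 202, 248, 184, 190, 259, 184]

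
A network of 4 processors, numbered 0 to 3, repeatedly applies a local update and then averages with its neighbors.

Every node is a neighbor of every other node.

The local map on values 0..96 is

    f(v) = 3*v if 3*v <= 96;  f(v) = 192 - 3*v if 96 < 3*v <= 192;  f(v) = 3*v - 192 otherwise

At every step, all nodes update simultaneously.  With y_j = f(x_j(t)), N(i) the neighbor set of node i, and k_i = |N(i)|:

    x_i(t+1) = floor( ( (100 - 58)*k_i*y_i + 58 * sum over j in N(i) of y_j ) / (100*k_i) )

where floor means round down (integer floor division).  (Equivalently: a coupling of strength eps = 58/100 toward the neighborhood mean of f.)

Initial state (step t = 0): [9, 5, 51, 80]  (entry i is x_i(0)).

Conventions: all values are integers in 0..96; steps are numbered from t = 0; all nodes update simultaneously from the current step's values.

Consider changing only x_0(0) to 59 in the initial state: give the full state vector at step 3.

Answer: [61, 61, 64, 64]
Key observation: This trace re-runs the system from the modified initial state.

Derivation:
t=0: [59, 5, 51, 80]
t=1: [26, 26, 31, 33]
t=2: [83, 83, 87, 87]
t=3: [61, 61, 64, 64]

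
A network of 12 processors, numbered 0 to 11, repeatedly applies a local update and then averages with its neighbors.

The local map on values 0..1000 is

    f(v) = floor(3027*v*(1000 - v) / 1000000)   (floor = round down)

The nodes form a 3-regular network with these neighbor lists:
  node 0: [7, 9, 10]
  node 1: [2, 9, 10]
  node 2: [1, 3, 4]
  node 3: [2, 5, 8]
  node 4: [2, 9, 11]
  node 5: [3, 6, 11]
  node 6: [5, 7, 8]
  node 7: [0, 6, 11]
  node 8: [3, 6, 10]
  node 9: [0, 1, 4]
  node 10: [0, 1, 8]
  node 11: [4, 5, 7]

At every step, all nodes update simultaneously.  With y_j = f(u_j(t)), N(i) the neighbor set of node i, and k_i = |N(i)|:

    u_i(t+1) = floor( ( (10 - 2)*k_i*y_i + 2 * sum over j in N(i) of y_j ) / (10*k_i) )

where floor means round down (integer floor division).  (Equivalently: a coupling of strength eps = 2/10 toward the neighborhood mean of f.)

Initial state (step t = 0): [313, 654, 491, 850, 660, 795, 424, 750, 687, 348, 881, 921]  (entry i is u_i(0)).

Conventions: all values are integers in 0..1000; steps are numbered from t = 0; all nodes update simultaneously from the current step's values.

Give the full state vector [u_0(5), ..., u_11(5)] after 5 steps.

Answer: [630, 666, 679, 617, 674, 620, 652, 630, 625, 666, 629, 664]

Derivation:
t=0: [313, 654, 491, 850, 660, 795, 424, 750, 687, 348, 881, 921]
t=1: [624, 664, 721, 434, 654, 484, 705, 560, 616, 683, 385, 291]
t=2: [709, 671, 626, 733, 673, 737, 650, 726, 712, 661, 712, 644]
t=3: [625, 668, 694, 601, 671, 600, 670, 615, 622, 672, 623, 678]
t=4: [706, 671, 651, 718, 665, 717, 678, 708, 709, 670, 707, 668]
t=5: [630, 666, 679, 617, 674, 620, 652, 630, 625, 666, 629, 664]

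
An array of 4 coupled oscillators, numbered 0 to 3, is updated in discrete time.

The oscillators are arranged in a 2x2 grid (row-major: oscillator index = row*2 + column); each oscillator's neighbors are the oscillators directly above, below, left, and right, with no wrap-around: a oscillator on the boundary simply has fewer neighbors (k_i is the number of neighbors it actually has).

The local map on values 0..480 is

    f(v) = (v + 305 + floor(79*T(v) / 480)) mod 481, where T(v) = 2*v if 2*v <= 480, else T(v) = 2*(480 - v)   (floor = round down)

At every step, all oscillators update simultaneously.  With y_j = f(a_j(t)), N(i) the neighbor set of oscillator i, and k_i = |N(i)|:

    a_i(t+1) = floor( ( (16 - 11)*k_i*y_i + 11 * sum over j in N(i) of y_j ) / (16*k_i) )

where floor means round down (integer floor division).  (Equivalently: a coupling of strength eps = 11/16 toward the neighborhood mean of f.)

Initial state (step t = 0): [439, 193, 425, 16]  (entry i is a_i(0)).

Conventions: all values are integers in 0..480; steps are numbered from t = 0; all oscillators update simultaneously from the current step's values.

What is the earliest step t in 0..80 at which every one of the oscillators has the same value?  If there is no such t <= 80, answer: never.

Simulating step by step:
t=0: [439, 193, 425, 16]  (not all equal)
t=1: [205, 231, 290, 221]  (not all equal)
t=2: [135, 114, 128, 142]  (not all equal)
t=3: [320, 147, 153, 323]  (not all equal)
t=4: [77, 141, 143, 77]  (not all equal)
t=5: [135, 283, 284, 135]  (not all equal)
t=6: [118, 55, 55, 118]  (not all equal)
t=7: [403, 435, 435, 403]  (not all equal)
t=8: [266, 258, 258, 266]  (not all equal)
t=9: [156, 158, 158, 156]  (not all equal)
t=10: [33, 31, 31, 33]  (not all equal)
t=11: [346, 347, 347, 346]  (not all equal)
t=12: [214, 214, 214, 214]  (all equal)

Answer: 12
Key observation: Synchronization is absorbing here: once all oscillators are equal they stay equal, and step 12 is the first all-equal step.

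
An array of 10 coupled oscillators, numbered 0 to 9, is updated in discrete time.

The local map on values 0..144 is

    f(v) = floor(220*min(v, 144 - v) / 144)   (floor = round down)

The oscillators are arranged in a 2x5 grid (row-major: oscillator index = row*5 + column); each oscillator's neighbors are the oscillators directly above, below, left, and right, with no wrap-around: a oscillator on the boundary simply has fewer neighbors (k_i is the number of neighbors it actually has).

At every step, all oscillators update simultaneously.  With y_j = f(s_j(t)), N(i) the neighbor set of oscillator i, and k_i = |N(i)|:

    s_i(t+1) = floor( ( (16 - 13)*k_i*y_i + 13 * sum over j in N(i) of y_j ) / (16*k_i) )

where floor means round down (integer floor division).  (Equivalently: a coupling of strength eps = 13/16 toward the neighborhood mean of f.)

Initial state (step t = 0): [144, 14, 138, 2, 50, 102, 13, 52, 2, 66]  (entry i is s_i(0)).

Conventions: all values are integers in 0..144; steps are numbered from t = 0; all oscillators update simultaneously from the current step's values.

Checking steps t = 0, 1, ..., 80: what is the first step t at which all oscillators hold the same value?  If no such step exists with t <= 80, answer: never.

Simulating step by step:
t=0: [144, 14, 138, 2, 50, 102, 13, 52, 2, 66]  (not all equal)
t=1: [34, 11, 29, 24, 56, 19, 47, 23, 49, 50]  (not all equal)
t=2: [27, 47, 31, 61, 61, 55, 34, 57, 53, 78]  (not all equal)
t=3: [70, 50, 76, 77, 95, 53, 75, 64, 90, 89]  (not all equal)
t=4: [83, 99, 93, 89, 89, 100, 88, 96, 92, 79]  (not all equal)
t=5: [72, 81, 75, 80, 90, 84, 72, 78, 84, 84]  (not all equal)
t=6: [96, 106, 99, 93, 91, 106, 98, 101, 95, 87]  (not all equal)
t=7: [60, 68, 66, 74, 81, 68, 62, 69, 75, 78]  (not all equal)
t=8: [100, 96, 103, 101, 101, 94, 101, 100, 103, 100]  (not all equal)
t=9: [73, 66, 67, 63, 65, 67, 70, 63, 65, 64]  (not all equal)
t=10: [102, 104, 98, 99, 96, 106, 100, 101, 96, 98]  (not all equal)
t=11: [60, 65, 65, 71, 69, 64, 62, 69, 68, 72]  (not all equal)
t=12: [96, 95, 103, 103, 108, 93, 99, 99, 106, 105]  (not all equal)
t=13: [75, 68, 66, 59, 59, 71, 72, 63, 62, 56]  (not all equal)
t=14: [105, 104, 97, 93, 87, 107, 103, 100, 91, 90]  (not all equal)
t=15: [58, 63, 68, 78, 80, 59, 61, 70, 76, 83]  (not all equal)
t=16: [92, 94, 101, 100, 96, 90, 96, 100, 100, 98]  (not all equal)
t=17: [79, 73, 69, 68, 69, 77, 74, 68, 67, 70]  (not all equal)
t=18: [103, 104, 104, 103, 104, 102, 104, 104, 103, 103]  (not all equal)
t=19: [62, 61, 61, 61, 61, 61, 61, 61, 61, 61]  (not all equal)
t=20: [93, 93, 93, 93, 93, 93, 93, 93, 93, 93]  (all equal)

Answer: 20
Key observation: Synchronization is absorbing here: once all oscillators are equal they stay equal, and step 20 is the first all-equal step.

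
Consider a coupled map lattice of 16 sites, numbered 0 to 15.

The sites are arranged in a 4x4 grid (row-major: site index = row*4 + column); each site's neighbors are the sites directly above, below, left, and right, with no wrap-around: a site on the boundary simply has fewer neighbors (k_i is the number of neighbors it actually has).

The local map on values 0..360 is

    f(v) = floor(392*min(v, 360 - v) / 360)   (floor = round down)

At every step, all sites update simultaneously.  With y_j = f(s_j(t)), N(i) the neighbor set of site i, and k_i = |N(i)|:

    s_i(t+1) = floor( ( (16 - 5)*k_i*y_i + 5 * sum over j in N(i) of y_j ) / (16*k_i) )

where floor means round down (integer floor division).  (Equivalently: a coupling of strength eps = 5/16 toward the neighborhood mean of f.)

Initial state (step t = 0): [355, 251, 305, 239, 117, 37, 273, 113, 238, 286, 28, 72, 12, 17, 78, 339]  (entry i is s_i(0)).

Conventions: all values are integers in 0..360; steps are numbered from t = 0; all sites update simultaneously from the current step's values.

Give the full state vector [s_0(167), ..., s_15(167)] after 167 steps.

Answer: [189, 189, 188, 188, 189, 189, 188, 188, 189, 188, 188, 188, 189, 188, 188, 188]
Key observation: The state at step 21, [189, 189, 188, 188, 189, 189, 188, 188, 189, 188, 188, 188, 189, 188, 188, 188], reappears at step 23: the system is in a cycle of period 2 from step 21 on.  Therefore the state at step 167 equals the state at step 21 + ((167 - 21) mod 2) = 21, which is [189, 189, 188, 188, 189, 189, 188, 188, 189, 188, 188, 188, 189, 188, 188, 188].

Derivation:
t=0: [355, 251, 305, 239, 117, 37, 273, 113, 238, 286, 28, 72, 12, 17, 78, 339]
t=1: [41, 91, 76, 118, 105, 60, 84, 116, 113, 72, 46, 71, 32, 30, 65, 40]
t=2: [63, 87, 89, 120, 102, 74, 87, 117, 108, 74, 59, 75, 47, 40, 61, 52]
t=3: [78, 90, 99, 124, 103, 84, 93, 119, 105, 78, 69, 81, 60, 50, 62, 61]
t=4: [90, 96, 108, 129, 107, 93, 100, 122, 105, 83, 78, 88, 70, 59, 66, 69]
t=5: [101, 104, 117, 135, 112, 102, 108, 126, 107, 90, 86, 95, 80, 68, 72, 77]
t=6: [111, 113, 126, 142, 118, 111, 117, 132, 111, 98, 94, 103, 89, 78, 79, 85]
t=7: [121, 123, 136, 149, 125, 120, 126, 139, 116, 106, 103, 112, 97, 87, 88, 94]
t=8: [132, 134, 146, 158, 133, 130, 136, 147, 123, 115, 113, 121, 106, 97, 97, 103]
t=9: [143, 145, 157, 167, 142, 140, 147, 156, 131, 125, 124, 131, 116, 108, 107, 113]
t=10: [155, 157, 168, 177, 152, 151, 158, 166, 140, 136, 136, 142, 127, 119, 118, 124]
t=11: [167, 170, 180, 188, 163, 163, 170, 177, 151, 148, 148, 154, 138, 131, 130, 136]
t=12: [181, 184, 192, 189, 176, 177, 183, 188, 163, 161, 161, 167, 150, 144, 143, 149]
t=13: [193, 190, 184, 185, 189, 190, 189, 186, 176, 175, 175, 179, 164, 158, 157, 163]
t=14: [182, 185, 189, 190, 185, 185, 186, 189, 189, 188, 188, 191, 179, 174, 173, 178]
t=15: [192, 189, 186, 185, 189, 189, 188, 186, 187, 187, 187, 185, 191, 189, 188, 190]
t=16: [183, 185, 188, 189, 185, 186, 187, 189, 187, 187, 188, 189, 184, 186, 186, 186]
t=17: [191, 189, 187, 186, 189, 189, 187, 186, 188, 188, 187, 186, 190, 189, 188, 188]
t=18: [184, 186, 187, 188, 185, 186, 187, 188, 186, 186, 187, 188, 185, 186, 187, 187]
t=19: [190, 189, 188, 187, 189, 189, 188, 187, 189, 188, 188, 187, 189, 189, 188, 187]
t=20: [185, 186, 187, 187, 185, 186, 187, 187, 186, 186, 187, 187, 186, 186, 187, 187]
t=21: [189, 189, 188, 188, 189, 189, 188, 188, 189, 188, 188, 188, 189, 188, 188, 188]
t=22: [186, 186, 186, 187, 186, 186, 186, 187, 186, 186, 187, 187, 186, 186, 187, 187]
t=23: [189, 189, 188, 188, 189, 189, 188, 188, 189, 188, 188, 188, 189, 188, 188, 188]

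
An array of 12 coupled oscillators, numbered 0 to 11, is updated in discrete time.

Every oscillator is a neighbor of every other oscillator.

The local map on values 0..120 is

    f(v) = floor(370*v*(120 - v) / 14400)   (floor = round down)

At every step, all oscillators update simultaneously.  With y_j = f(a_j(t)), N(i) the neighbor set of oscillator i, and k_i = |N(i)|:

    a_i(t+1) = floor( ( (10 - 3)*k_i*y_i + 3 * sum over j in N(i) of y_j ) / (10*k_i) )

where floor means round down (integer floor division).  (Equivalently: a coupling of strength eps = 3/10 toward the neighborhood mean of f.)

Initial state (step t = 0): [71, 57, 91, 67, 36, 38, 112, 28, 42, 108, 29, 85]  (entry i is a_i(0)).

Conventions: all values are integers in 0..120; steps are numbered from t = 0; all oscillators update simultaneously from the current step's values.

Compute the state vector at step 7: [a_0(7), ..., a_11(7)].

Simulating step by step:
t=0: [71, 57, 91, 67, 36, 38, 112, 28, 42, 108, 29, 85]
t=1: [82, 84, 68, 84, 74, 76, 38, 67, 79, 45, 68, 74]
t=2: [81, 79, 88, 79, 86, 84, 81, 88, 83, 85, 88, 86]
t=3: [79, 81, 73, 81, 75, 77, 79, 73, 77, 76, 73, 75]
t=4: [83, 82, 86, 82, 85, 84, 83, 86, 84, 84, 86, 85]
t=5: [77, 79, 75, 79, 76, 77, 77, 75, 77, 77, 75, 76]
t=6: [84, 83, 85, 83, 84, 84, 84, 85, 84, 84, 85, 84]
t=7: [76, 77, 76, 77, 76, 76, 76, 76, 76, 76, 76, 76]

Answer: [76, 77, 76, 77, 76, 76, 76, 76, 76, 76, 76, 76]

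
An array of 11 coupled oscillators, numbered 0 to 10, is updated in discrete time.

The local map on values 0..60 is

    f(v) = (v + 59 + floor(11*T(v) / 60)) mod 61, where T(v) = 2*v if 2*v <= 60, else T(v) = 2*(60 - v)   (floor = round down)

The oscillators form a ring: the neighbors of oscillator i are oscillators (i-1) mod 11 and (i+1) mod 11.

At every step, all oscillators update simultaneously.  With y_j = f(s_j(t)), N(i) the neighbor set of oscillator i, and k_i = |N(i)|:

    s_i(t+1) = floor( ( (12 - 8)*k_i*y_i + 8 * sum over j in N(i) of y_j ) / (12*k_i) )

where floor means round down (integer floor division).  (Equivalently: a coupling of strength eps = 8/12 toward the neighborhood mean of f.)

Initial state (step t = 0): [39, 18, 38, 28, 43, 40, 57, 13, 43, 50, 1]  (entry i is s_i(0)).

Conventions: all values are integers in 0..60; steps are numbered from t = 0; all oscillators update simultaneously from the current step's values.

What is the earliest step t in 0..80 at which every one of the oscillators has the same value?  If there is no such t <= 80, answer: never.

Answer: 5
Key observation: Synchronization is absorbing here: once all oscillators are equal they stay equal, and step 5 is the first all-equal step.

Derivation:
t=0: [39, 18, 38, 28, 43, 40, 57, 13, 43, 50, 1]  (not all equal)
t=1: [42, 36, 34, 42, 42, 49, 38, 39, 37, 52, 51]  (not all equal)
t=2: [46, 43, 43, 44, 47, 47, 46, 43, 46, 49, 50]  (not all equal)
t=3: [49, 47, 47, 47, 48, 49, 48, 48, 49, 50, 50]  (not all equal)
t=4: [50, 49, 49, 49, 50, 50, 50, 50, 50, 51, 51]  (not all equal)
t=5: [51, 51, 51, 51, 51, 51, 51, 51, 51, 51, 51]  (all equal)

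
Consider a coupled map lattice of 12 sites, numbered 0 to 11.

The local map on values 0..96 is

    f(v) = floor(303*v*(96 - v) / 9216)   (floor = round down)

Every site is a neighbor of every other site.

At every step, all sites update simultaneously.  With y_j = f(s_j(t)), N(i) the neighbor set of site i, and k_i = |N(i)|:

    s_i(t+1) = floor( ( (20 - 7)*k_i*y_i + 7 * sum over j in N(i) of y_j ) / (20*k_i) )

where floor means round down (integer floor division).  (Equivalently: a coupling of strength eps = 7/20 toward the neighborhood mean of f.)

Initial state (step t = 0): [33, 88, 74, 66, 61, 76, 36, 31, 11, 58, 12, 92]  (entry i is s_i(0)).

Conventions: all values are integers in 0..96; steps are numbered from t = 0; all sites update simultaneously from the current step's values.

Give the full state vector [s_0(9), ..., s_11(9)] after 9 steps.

Simulating step by step:
t=0: [33, 88, 74, 66, 61, 76, 36, 31, 11, 58, 12, 92]
t=1: [61, 33, 52, 59, 62, 49, 63, 60, 38, 63, 39, 26]
t=2: [69, 68, 73, 70, 69, 73, 68, 70, 71, 68, 71, 63]
t=3: [60, 61, 56, 59, 60, 56, 61, 59, 58, 61, 58, 64]
t=4: [70, 70, 72, 70, 70, 72, 70, 70, 71, 70, 71, 68]
t=5: [58, 58, 56, 58, 58, 56, 58, 58, 58, 58, 58, 60]
t=6: [72, 72, 72, 72, 72, 72, 72, 72, 72, 72, 72, 71]
t=7: [56, 56, 56, 56, 56, 56, 56, 56, 56, 56, 56, 57]
t=8: [73, 73, 73, 73, 73, 73, 73, 73, 73, 73, 73, 73]
t=9: [55, 55, 55, 55, 55, 55, 55, 55, 55, 55, 55, 55]

Answer: [55, 55, 55, 55, 55, 55, 55, 55, 55, 55, 55, 55]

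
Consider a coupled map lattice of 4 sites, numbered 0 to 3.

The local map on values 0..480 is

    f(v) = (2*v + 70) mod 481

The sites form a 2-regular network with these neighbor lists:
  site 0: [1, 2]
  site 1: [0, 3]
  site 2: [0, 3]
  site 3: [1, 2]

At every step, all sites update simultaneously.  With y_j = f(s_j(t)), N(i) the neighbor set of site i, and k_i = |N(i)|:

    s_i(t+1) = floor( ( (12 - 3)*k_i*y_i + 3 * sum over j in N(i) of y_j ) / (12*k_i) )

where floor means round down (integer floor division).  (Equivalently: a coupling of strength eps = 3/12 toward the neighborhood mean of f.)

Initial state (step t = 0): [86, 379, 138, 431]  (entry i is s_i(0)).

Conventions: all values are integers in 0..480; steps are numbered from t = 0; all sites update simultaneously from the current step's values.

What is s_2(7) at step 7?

Simulating step by step:
t=0: [86, 379, 138, 431]
t=1: [268, 346, 346, 424]
t=2: [164, 281, 281, 398]
t=3: [336, 211, 211, 326]
t=4: [198, 71, 71, 183]
t=5: [402, 271, 271, 380]
t=6: [327, 191, 191, 294]
t=7: [295, 391, 391, 245]

Answer: s_2(7) = 391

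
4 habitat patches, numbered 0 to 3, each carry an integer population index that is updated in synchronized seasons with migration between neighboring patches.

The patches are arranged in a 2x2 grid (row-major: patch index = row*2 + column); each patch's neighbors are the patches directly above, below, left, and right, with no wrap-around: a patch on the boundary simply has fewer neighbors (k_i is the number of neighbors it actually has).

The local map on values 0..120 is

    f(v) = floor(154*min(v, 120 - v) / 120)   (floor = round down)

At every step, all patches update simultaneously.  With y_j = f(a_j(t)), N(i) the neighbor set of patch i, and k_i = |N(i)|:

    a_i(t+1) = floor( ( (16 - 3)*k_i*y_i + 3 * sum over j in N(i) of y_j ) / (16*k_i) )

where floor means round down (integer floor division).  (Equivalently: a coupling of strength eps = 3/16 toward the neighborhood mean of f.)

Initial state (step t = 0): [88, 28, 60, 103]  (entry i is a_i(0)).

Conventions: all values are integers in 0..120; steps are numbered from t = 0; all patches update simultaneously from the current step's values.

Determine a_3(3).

Simulating step by step:
t=0: [88, 28, 60, 103]
t=1: [43, 34, 68, 27]
t=2: [54, 43, 61, 37]
t=3: [68, 55, 71, 50]

Answer: a_3(3) = 50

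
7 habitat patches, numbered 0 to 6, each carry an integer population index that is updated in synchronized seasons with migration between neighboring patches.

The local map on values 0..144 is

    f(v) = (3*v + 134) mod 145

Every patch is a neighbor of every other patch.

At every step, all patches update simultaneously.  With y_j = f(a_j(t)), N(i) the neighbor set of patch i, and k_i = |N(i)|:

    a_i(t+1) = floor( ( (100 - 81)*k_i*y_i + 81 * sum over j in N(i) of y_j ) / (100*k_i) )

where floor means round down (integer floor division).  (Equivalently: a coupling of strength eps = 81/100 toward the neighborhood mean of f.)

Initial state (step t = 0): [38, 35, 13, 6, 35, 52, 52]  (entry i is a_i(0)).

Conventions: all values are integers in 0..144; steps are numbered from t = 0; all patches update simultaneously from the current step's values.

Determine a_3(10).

Simulating step by step:
t=0: [38, 35, 13, 6, 35, 52, 52]
t=1: [49, 49, 45, 44, 49, 44, 44]
t=2: [128, 128, 127, 127, 128, 127, 127]
t=3: [81, 81, 81, 81, 81, 81, 81]
t=4: [87, 87, 87, 87, 87, 87, 87]
t=5: [105, 105, 105, 105, 105, 105, 105]
t=6: [14, 14, 14, 14, 14, 14, 14]
t=7: [31, 31, 31, 31, 31, 31, 31]
t=8: [82, 82, 82, 82, 82, 82, 82]
t=9: [90, 90, 90, 90, 90, 90, 90]
t=10: [114, 114, 114, 114, 114, 114, 114]

Answer: a_3(10) = 114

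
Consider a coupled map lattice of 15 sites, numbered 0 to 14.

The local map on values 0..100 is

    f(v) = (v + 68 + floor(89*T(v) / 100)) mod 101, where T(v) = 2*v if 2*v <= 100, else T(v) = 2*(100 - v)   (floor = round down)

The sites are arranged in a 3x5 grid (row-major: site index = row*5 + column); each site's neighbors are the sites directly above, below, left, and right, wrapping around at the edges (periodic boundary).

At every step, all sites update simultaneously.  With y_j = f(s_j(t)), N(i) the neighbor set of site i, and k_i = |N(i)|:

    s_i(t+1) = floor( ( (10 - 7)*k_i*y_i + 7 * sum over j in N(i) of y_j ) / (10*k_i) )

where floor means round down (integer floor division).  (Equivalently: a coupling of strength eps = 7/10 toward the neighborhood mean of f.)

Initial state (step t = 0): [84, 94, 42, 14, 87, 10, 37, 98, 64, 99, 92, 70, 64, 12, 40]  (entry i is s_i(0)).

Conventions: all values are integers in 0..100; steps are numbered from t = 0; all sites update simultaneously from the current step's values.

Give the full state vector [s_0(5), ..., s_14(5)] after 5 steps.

Answer: [80, 80, 81, 82, 81, 80, 80, 81, 82, 81, 80, 80, 81, 82, 81]

Derivation:
t=0: [84, 94, 42, 14, 87, 10, 37, 98, 64, 99, 92, 70, 64, 12, 40]
t=1: [79, 77, 66, 46, 63, 78, 77, 80, 53, 80, 81, 80, 70, 47, 61]
t=2: [85, 85, 89, 78, 90, 82, 83, 71, 62, 73, 84, 83, 88, 78, 91]
t=3: [78, 78, 79, 82, 78, 81, 81, 83, 89, 83, 78, 78, 80, 82, 79]
t=4: [83, 83, 82, 80, 82, 81, 81, 80, 78, 80, 83, 83, 82, 80, 82]
t=5: [80, 80, 81, 82, 81, 80, 80, 81, 82, 81, 80, 80, 81, 82, 81]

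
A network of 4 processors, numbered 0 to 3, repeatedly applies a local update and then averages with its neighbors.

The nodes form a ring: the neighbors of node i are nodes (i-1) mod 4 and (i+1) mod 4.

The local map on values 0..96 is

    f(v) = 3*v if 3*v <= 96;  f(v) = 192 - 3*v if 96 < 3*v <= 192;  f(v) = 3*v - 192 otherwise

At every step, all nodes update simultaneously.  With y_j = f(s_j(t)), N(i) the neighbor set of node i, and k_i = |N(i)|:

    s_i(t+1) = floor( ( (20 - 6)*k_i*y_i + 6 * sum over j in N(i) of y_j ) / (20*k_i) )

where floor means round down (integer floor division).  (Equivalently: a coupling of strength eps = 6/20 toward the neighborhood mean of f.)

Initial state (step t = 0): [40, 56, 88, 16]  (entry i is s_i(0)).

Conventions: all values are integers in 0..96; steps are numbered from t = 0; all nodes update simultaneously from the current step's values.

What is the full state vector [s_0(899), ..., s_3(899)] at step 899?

Answer: [47, 42, 47, 42]
Key observation: The state at step 30, [55, 61, 55, 61], reappears at step 40: the system is in a cycle of period 10 from step 30 on.  Therefore the state at step 899 equals the state at step 30 + ((899 - 30) mod 10) = 39, which is [47, 42, 47, 42].

Derivation:
t=0: [40, 56, 88, 16]
t=1: [61, 38, 61, 55]
t=2: [22, 57, 22, 21]
t=3: [58, 34, 58, 63]
t=4: [26, 68, 26, 7]
t=5: [59, 31, 59, 38]
t=6: [36, 69, 36, 59]
t=7: [63, 35, 63, 35]
t=8: [28, 61, 28, 61]
t=9: [61, 31, 61, 31]
t=10: [34, 67, 34, 67]
t=11: [65, 33, 65, 33]
t=12: [30, 66, 30, 66]
t=13: [64, 31, 64, 31]
t=14: [27, 65, 27, 65]
t=15: [57, 26, 57, 26]
t=16: [38, 60, 38, 60]
t=17: [58, 31, 58, 31]
t=18: [40, 70, 40, 70]
t=19: [55, 34, 55, 34]
t=20: [45, 71, 45, 71]
t=21: [46, 31, 46, 31]
t=22: [65, 81, 65, 81]
t=23: [17, 36, 17, 36]
t=24: [60, 74, 60, 74]
t=25: [17, 24, 17, 24]
t=26: [57, 65, 57, 65]
t=27: [15, 8, 15, 8]
t=28: [38, 30, 38, 30]
t=29: [81, 86, 81, 86]
t=30: [55, 61, 55, 61]
t=31: [21, 14, 21, 14]
t=32: [56, 48, 56, 48]
t=33: [31, 40, 31, 40]
t=34: [86, 78, 86, 78]
t=35: [58, 49, 58, 49]
t=36: [26, 36, 26, 36]
t=37: [79, 82, 79, 82]
t=38: [47, 51, 47, 51]
t=39: [47, 42, 47, 42]
t=40: [55, 61, 55, 61]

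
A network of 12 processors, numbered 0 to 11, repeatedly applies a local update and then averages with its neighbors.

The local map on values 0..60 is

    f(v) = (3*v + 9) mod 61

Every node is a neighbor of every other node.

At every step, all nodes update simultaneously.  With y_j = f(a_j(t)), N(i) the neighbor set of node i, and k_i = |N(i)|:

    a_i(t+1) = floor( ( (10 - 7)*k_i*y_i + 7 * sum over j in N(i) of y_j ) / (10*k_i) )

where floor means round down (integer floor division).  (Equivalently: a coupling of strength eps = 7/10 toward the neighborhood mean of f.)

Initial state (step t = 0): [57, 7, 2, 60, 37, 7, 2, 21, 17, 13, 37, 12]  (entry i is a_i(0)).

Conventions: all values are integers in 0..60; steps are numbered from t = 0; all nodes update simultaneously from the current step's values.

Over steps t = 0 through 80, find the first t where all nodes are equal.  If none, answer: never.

Simulating step by step:
t=0: [57, 7, 2, 60, 37, 7, 2, 21, 17, 13, 37, 12]  (not all equal)
t=1: [41, 34, 31, 29, 41, 34, 31, 30, 41, 39, 41, 38]  (not all equal)
t=2: [21, 30, 28, 27, 21, 30, 28, 28, 21, 20, 21, 19]  (not all equal)
t=3: [19, 25, 23, 23, 19, 25, 23, 23, 19, 18, 19, 17]  (not all equal)
t=4: [13, 17, 16, 16, 13, 17, 16, 16, 13, 12, 13, 26]  (not all equal)
t=5: [50, 53, 52, 52, 50, 53, 52, 52, 50, 49, 50, 45]  (not all equal)
t=6: [38, 40, 39, 39, 38, 40, 39, 39, 38, 37, 38, 34]  (not all equal)
t=7: [9, 10, 10, 10, 9, 10, 10, 10, 9, 23, 9, 20]  (not all equal)
t=8: [34, 34, 34, 34, 34, 34, 34, 34, 34, 29, 34, 27]  (not all equal)
t=9: [47, 47, 47, 47, 47, 47, 47, 47, 47, 44, 47, 42]  (not all equal)
t=10: [26, 26, 26, 26, 26, 26, 26, 26, 26, 24, 26, 22]  (not all equal)
t=11: [24, 24, 24, 24, 24, 24, 24, 24, 24, 23, 24, 22]  (not all equal)
t=12: [19, 19, 19, 19, 19, 19, 19, 19, 19, 18, 19, 18]  (not all equal)
t=13: [4, 4, 4, 4, 4, 4, 4, 4, 4, 3, 4, 3]  (not all equal)
t=14: [20, 20, 20, 20, 20, 20, 20, 20, 20, 19, 20, 19]  (not all equal)
t=15: [7, 7, 7, 7, 7, 7, 7, 7, 7, 6, 7, 6]  (not all equal)
t=16: [29, 29, 29, 29, 29, 29, 29, 29, 29, 28, 29, 28]  (not all equal)
t=17: [34, 34, 34, 34, 34, 34, 34, 34, 34, 33, 34, 33]  (not all equal)
t=18: [49, 49, 49, 49, 49, 49, 49, 49, 49, 48, 49, 48]  (not all equal)
t=19: [33, 33, 33, 33, 33, 33, 33, 33, 33, 32, 33, 32]  (not all equal)
t=20: [46, 46, 46, 46, 46, 46, 46, 46, 46, 45, 46, 45]  (not all equal)
t=21: [24, 24, 24, 24, 24, 24, 24, 24, 24, 23, 24, 23]  (not all equal)
t=22: [19, 19, 19, 19, 19, 19, 19, 19, 19, 18, 19, 18]  (not all equal)

Answer: never
Key observation: The state at step 12 reappears at step 22 — the system is in a cycle of period 10 from step 12 on.  No step 0..22 is synchronized, and the cycle repeats forever, so no step up to 80 (or ever) has all nodes equal.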